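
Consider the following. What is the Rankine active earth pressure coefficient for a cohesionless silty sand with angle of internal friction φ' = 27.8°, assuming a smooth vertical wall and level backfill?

K_a = tan²(45° − φ/2) = tan²(31.10°) = 0.3639.

0.364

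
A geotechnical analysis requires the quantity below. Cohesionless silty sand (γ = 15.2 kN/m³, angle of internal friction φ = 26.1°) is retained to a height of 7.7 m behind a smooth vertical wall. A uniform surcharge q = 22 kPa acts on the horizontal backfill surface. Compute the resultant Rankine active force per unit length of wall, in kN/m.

K_a = tan²(45° − φ/2) = 0.3889.
Soil triangle: ½ K_a γ H² = 0.5×0.3889×15.2×7.7² = 175.3 kN/m.
Surcharge rectangle: K_a q H = 0.3889×22×7.7 = 65.89 kN/m.
Total = 175.3 + 65.89 = 241.1 kN/m.

241 kN/m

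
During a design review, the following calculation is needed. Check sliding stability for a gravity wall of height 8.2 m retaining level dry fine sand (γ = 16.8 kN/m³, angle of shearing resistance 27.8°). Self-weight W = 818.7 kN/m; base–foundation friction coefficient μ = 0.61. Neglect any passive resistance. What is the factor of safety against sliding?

2.43

K_a = tan²(45° − 27.8°/2) = 0.3639.
P_a = ½K_aγH² = 0.5×0.3639×16.8×8.2² = 205.5 kN/m, acting at H/3 = 2.733 m above the base.
FS_sliding = μW / P_a = 0.61×818.7 / 205.5 = 2.430.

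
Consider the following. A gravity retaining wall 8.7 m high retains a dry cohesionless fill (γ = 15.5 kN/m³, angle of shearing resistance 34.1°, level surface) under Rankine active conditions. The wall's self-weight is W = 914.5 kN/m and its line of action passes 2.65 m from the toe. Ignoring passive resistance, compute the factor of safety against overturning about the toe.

K_a = tan²(45° − 34.1°/2) = 0.2815.
P_a = ½K_aγH² = 0.5×0.2815×15.5×8.7² = 165.1 kN/m, acting at H/3 = 2.900 m above the base.
Overturning moment M_o = P_a × H/3 = 165.1 × 2.900 = 478.9.
Resisting moment M_r = W × 2.65 = 914.5 × 2.65 = 2423.
FS_overturning = M_r/M_o = 2423/478.9 = 5.060.

5.06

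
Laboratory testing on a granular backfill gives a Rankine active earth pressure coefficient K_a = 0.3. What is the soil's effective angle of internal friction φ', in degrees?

32.6°

K_a = tan²(45° − φ/2) ⇒ 45° − φ/2 = arctan(√0.3) = 28.71°.
φ = 2(45° − 28.71°) = 32.58°.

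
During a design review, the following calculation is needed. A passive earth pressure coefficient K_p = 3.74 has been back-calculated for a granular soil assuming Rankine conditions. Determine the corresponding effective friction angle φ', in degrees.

K_p = (1+sin φ)/(1−sin φ) ⇒ sin φ = (K_p − 1)/(K_p + 1) = 0.5781.
φ = arcsin(0.5781) = 35.31°.

35.3°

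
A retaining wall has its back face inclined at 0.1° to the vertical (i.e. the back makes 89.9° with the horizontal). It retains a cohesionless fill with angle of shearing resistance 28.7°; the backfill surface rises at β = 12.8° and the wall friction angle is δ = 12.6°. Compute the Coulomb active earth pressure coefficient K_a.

0.383

K_a = sin²(α+φ) / [sin²α · sin(α−δ) · (1 + √{sin(φ+δ)sin(φ−β) / (sin(α−δ)sin(α+β))})²].
With α = 89.9°, φ = 28.7°, δ = 12.6°, β = 12.8°: K_a = 0.3833.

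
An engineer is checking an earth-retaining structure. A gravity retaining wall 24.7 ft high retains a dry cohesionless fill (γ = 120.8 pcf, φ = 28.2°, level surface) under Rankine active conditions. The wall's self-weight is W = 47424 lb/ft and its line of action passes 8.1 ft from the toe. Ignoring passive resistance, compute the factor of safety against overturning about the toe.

3.53

K_a = tan²(45° − 28.2°/2) = 0.3582.
P_a = ½K_aγH² = 0.5×0.3582×120.8×24.7² = 13200 lb/ft, acting at H/3 = 8.233 ft above the base.
Overturning moment M_o = P_a × H/3 = 13200 × 8.233 = 108700.
Resisting moment M_r = W × 8.1 = 47424 × 8.1 = 384100.
FS_overturning = M_r/M_o = 384100/108700 = 3.535.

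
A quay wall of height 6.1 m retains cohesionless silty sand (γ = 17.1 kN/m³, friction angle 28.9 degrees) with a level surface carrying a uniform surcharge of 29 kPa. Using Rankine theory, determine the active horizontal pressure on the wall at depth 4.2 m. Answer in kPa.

K_a = (1 − sin φ)/(1 + sin φ) = 0.3484.
σ_v = γz + q = 17.1 × 4.2 + 29 = 100.8 kPa.
σ_h = K_a σ_v = 0.3484 × 100.8 = 35.12 kPa.

35.1 kPa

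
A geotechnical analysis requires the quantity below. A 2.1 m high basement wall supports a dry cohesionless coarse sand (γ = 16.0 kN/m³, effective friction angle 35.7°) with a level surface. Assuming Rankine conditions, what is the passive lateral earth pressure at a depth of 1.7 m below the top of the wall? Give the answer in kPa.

K_p = (1 + sin φ)/(1 − sin φ) = 3.802.
σ_h = K_p γ z = 3.802 × 16.0 × 1.7 = 103.4 kPa.

103 kPa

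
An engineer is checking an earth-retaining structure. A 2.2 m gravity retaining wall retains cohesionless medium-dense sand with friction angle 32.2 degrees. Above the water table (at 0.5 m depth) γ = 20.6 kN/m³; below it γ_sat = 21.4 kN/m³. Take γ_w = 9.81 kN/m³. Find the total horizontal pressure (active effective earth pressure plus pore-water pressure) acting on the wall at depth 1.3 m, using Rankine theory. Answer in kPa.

13.8 kPa

K_a = (1 − sin φ)/(1 + sin φ) = 0.3047.
γ' = 21.4 − 9.81 = 11.59 kN/m³.
Effective vertical stress at 1.3 m: σ'_v = 20.6×0.5 + 11.59×0.800 = 19.57 kPa.
σ'_h = K_a σ'_v = 0.3047 × 19.57 = 5.964 kPa; u = γ_w × 0.800 = 7.848 kPa.
Total σ_h = 5.964 + 7.848 = 13.81 kPa.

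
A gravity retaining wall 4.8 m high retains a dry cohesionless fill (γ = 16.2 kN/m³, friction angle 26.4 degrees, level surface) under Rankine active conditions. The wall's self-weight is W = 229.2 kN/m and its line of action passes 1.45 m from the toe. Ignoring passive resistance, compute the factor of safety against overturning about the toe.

K_a = tan²(45° − 26.4°/2) = 0.3844.
P_a = ½K_aγH² = 0.5×0.3844×16.2×4.8² = 71.74 kN/m, acting at H/3 = 1.600 m above the base.
Overturning moment M_o = P_a × H/3 = 71.74 × 1.600 = 114.8.
Resisting moment M_r = W × 1.45 = 229.2 × 1.45 = 332.3.
FS_overturning = M_r/M_o = 332.3/114.8 = 2.895.

2.90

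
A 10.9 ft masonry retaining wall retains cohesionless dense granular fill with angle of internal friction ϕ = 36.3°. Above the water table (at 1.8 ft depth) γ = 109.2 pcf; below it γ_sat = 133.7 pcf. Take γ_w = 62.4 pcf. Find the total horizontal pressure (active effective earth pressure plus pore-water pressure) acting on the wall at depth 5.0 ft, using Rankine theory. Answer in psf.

K_a = (1 − sin φ)/(1 + sin φ) = 0.2563.
γ' = 133.7 − 62.4 = 71.30 pcf.
Effective vertical stress at 5.0 ft: σ'_v = 109.2×1.8 + 71.30×3.20 = 424.7 psf.
σ'_h = K_a σ'_v = 0.2563 × 424.7 = 108.8 psf; u = γ_w × 3.20 = 199.7 psf.
Total σ_h = 108.8 + 199.7 = 308.5 psf.

309 psf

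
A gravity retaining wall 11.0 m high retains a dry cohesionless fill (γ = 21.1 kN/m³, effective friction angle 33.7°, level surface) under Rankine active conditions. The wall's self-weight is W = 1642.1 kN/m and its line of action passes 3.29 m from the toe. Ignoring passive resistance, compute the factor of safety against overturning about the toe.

4.03

K_a = tan²(45° − 33.7°/2) = 0.2863.
P_a = ½K_aγH² = 0.5×0.2863×21.1×11.0² = 365.5 kN/m, acting at H/3 = 3.667 m above the base.
Overturning moment M_o = P_a × H/3 = 365.5 × 3.667 = 1340.
Resisting moment M_r = W × 3.29 = 1642.1 × 3.29 = 5403.
FS_overturning = M_r/M_o = 5403/1340 = 4.031.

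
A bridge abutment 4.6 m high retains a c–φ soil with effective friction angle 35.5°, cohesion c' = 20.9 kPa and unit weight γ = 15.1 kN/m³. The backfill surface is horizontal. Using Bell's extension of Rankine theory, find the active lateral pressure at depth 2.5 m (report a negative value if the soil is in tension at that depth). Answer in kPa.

-11.5 kPa

K_a = (1 − sin φ)/(1 + sin φ) = 0.2653.
σ_a = K_a γ z − 2c√K_a = 0.2653×15.1×2.5 − 2×20.9×0.5150 = -11.51 kPa.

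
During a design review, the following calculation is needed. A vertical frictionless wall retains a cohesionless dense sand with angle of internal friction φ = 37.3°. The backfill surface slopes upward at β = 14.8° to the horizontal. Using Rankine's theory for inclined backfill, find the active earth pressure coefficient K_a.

0.266

K_a = cos β · (cos β − √(cos²β − cos²φ)) / (cos β + √(cos²β − cos²φ)).
cos β = 0.9668, cos φ = 0.7955, √(cos²β − cos²φ) = 0.5495.
K_a = 0.9668 × (0.9668 − 0.5495)/(0.9668 + 0.5495) = 0.2661.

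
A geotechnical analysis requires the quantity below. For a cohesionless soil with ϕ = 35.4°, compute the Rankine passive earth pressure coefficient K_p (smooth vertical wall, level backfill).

3.75

K_p = (1 + sin φ)/(1 − sin φ) = tan²(45° + 35.4°/2) = 3.754.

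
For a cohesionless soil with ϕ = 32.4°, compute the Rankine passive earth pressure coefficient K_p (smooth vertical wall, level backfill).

K_p = (1 + sin φ)/(1 − sin φ) = tan²(45° + 32.4°/2) = 3.309.

3.31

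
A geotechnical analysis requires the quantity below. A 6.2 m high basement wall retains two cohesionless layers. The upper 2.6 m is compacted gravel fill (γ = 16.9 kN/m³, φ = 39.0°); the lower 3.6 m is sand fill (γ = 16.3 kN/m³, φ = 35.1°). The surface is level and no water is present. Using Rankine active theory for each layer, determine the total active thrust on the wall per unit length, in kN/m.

K_a1 = tan²(45°−39.0°/2) = 0.2275; K_a2 = tan²(45°−35.1°/2) = 0.2698.
Layer 1: σ at base = K_a1 γ₁ h₁ = 9.997 kPa; P₁ = ½×9.997×2.6 = 13.00.
Layer 2: σ_v at top = γ₁h₁ = 43.94; σ_h top = K_a2×43.94 = 11.86; σ_h base = K_a2×(43.94+16.3×3.6) = 27.69.
P₂ = ½(11.86+27.69)×3.6 = 71.19. Total P_a = 13.00+71.19 = 84.18 kN/m.

84.2 kN/m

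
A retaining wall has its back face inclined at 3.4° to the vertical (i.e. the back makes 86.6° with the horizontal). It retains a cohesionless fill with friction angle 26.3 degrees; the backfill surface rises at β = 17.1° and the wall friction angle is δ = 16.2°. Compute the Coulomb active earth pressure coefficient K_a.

0.501

K_a = sin²(α+φ) / [sin²α · sin(α−δ) · (1 + √{sin(φ+δ)sin(φ−β) / (sin(α−δ)sin(α+β))})²].
With α = 86.6°, φ = 26.3°, δ = 16.2°, β = 17.1°: K_a = 0.5008.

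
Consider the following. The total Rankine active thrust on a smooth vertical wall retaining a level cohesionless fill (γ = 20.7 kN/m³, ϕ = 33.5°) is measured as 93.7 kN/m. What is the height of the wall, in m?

5.60 m

K_a = 0.2887. P_a = ½ K_a γ H² ⇒ H = √(2P_a/(K_a γ)).
H = √(2×93.7/(0.2887×20.7)) = 5.600 m.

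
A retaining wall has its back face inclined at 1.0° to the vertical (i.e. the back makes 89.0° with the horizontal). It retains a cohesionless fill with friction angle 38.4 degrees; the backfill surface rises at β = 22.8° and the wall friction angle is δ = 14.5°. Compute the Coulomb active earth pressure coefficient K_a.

K_a = sin²(α+φ) / [sin²α · sin(α−δ) · (1 + √{sin(φ+δ)sin(φ−β) / (sin(α−δ)sin(α+β))})²].
With α = 89.0°, φ = 38.4°, δ = 14.5°, β = 22.8°: K_a = 0.2952.

0.295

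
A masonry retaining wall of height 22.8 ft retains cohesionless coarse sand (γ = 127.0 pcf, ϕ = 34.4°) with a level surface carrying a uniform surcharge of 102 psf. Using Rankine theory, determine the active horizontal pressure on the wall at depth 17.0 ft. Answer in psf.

K_a = (1 − sin φ)/(1 + sin φ) = 0.2780.
σ_v = γz + q = 127.0 × 17.0 + 102 = 2261 psf.
σ_h = K_a σ_v = 0.2780 × 2261 = 628.5 psf.

629 psf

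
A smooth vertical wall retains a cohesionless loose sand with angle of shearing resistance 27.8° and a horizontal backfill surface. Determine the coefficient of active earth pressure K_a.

0.364

K_a = (1 − sin φ)/(1 + sin φ) = (1 − sin 27.8°)/(1 + sin 27.8°) = 0.3639.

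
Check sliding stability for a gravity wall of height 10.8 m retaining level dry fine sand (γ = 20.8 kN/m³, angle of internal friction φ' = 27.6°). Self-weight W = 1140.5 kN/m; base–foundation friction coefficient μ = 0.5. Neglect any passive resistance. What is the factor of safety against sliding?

K_a = tan²(45° − 27.6°/2) = 0.3668.
P_a = ½K_aγH² = 0.5×0.3668×20.8×10.8² = 444.9 kN/m, acting at H/3 = 3.600 m above the base.
FS_sliding = μW / P_a = 0.5×1140.5 / 444.9 = 1.282.

1.28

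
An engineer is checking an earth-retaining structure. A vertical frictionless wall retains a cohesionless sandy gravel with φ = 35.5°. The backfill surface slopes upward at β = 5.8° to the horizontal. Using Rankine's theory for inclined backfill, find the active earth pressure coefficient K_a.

K_a = cos β · (cos β − √(cos²β − cos²φ)) / (cos β + √(cos²β − cos²φ)).
cos β = 0.9949, cos φ = 0.8141, √(cos²β − cos²φ) = 0.5718.
K_a = 0.9949 × (0.9949 − 0.5718)/(0.9949 + 0.5718) = 0.2686.

0.269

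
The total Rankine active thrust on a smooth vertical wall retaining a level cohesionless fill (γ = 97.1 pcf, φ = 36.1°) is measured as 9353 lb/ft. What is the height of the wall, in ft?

K_a = 0.2585. P_a = ½ K_a γ H² ⇒ H = √(2P_a/(K_a γ)).
H = √(2×9353/(0.2585×97.1)) = 27.30 ft.

27.3 ft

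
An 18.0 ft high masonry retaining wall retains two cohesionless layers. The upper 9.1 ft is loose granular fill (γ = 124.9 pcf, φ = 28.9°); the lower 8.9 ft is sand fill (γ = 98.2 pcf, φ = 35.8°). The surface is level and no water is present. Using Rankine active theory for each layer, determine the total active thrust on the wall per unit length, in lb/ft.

K_a1 = tan²(45°−28.9°/2) = 0.3484; K_a2 = tan²(45°−35.8°/2) = 0.2619.
Layer 1: σ at base = K_a1 γ₁ h₁ = 395.9 psf; P₁ = ½×395.9×9.1 = 1802.
Layer 2: σ_v at top = γ₁h₁ = 1137; σ_h top = K_a2×1137 = 297.6; σ_h base = K_a2×(1137+98.2×8.9) = 526.5.
P₂ = ½(297.6+526.5)×8.9 = 3667. Total P_a = 1802+3667 = 5469 lb/ft.

5470 lb/ft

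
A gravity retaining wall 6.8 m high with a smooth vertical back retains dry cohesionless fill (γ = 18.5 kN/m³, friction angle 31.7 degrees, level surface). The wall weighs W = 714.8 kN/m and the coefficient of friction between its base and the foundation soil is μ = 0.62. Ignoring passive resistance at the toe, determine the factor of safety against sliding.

K_a = tan²(45° − 31.7°/2) = 0.3111.
P_a = ½K_aγH² = 0.5×0.3111×18.5×6.8² = 133.1 kN/m, acting at H/3 = 2.267 m above the base.
FS_sliding = μW / P_a = 0.62×714.8 / 133.1 = 3.331.

3.33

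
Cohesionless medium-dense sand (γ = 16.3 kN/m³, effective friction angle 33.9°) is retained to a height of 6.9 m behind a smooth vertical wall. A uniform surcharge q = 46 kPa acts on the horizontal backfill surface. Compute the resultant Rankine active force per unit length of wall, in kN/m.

K_a = tan²(45° − φ/2) = 0.2839.
Soil triangle: ½ K_a γ H² = 0.5×0.2839×16.3×6.9² = 110.2 kN/m.
Surcharge rectangle: K_a q H = 0.2839×46×6.9 = 90.11 kN/m.
Total = 110.2 + 90.11 = 200.3 kN/m.

200 kN/m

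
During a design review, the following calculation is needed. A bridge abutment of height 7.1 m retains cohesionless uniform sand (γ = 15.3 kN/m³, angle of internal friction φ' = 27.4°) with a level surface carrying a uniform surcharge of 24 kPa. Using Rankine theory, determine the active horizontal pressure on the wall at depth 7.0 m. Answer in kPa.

K_a = (1 − sin φ)/(1 + sin φ) = 0.3697.
σ_v = γz + q = 15.3 × 7.0 + 24 = 131.1 kPa.
σ_h = K_a σ_v = 0.3697 × 131.1 = 48.46 kPa.

48.5 kPa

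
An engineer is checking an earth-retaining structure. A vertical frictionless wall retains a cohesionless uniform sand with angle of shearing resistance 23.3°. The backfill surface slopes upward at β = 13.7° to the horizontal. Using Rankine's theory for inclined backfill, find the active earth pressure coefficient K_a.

K_a = cos β · (cos β − √(cos²β − cos²φ)) / (cos β + √(cos²β − cos²φ)).
cos β = 0.9715, cos φ = 0.9184, √(cos²β − cos²φ) = 0.3168.
K_a = 0.9715 × (0.9715 − 0.3168)/(0.9715 + 0.3168) = 0.4937.

0.494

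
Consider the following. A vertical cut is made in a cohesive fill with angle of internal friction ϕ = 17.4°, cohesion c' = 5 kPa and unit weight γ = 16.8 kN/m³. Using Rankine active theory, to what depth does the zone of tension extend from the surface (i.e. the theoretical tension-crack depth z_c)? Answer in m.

K_a = tan²(45° − 17.4°/2) = 0.5396; √K_a = 0.7346.
The active pressure is zero where K_a γ z = 2c√K_a, so z_c = 2c/(γ√K_a) = 2×5/(16.8×0.7346) = 0.8103 m.

0.810 m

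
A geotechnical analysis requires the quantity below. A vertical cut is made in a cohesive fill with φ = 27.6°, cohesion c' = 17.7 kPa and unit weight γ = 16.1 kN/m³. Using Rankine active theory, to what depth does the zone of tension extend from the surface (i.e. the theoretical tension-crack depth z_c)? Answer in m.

3.63 m

K_a = tan²(45° − 27.6°/2) = 0.3668; √K_a = 0.6056.
The active pressure is zero where K_a γ z = 2c√K_a, so z_c = 2c/(γ√K_a) = 2×17.7/(16.1×0.6056) = 3.631 m.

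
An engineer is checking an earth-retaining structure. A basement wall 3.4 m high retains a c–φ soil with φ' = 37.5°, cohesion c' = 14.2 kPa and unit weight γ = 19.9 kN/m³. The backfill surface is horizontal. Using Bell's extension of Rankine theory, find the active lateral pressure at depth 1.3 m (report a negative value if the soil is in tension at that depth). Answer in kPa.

K_a = (1 − sin φ)/(1 + sin φ) = 0.2432.
σ_a = K_a γ z − 2c√K_a = 0.2432×19.9×1.3 − 2×14.2×0.4931 = -7.714 kPa.

-7.71 kPa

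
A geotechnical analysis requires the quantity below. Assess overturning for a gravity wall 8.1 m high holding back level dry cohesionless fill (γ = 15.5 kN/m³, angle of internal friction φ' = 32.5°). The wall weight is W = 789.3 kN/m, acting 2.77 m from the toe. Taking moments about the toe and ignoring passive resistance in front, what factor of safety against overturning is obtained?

K_a = tan²(45° − 32.5°/2) = 0.3010.
P_a = ½K_aγH² = 0.5×0.3010×15.5×8.1² = 153.0 kN/m, acting at H/3 = 2.700 m above the base.
Overturning moment M_o = P_a × H/3 = 153.0 × 2.700 = 413.2.
Resisting moment M_r = W × 2.77 = 789.3 × 2.77 = 2186.
FS_overturning = M_r/M_o = 2186/413.2 = 5.291.

5.29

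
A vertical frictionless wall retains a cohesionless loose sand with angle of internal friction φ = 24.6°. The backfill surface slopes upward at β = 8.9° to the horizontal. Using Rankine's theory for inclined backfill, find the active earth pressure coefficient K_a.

K_a = cos β · (cos β − √(cos²β − cos²φ)) / (cos β + √(cos²β − cos²φ)).
cos β = 0.9880, cos φ = 0.9092, √(cos²β − cos²φ) = 0.3865.
K_a = 0.9880 × (0.9880 − 0.3865)/(0.9880 + 0.3865) = 0.4324.

0.432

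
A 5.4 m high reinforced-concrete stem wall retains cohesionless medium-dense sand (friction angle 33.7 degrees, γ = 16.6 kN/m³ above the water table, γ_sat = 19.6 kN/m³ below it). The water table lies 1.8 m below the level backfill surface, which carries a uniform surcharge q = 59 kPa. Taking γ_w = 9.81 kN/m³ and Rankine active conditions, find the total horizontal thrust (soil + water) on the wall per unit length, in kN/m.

K_a = tan²(45° − φ/2) = 0.2863.
γ' = 19.6 − 9.81 = 9.790 kN/m³. h₂ = H − d_w = 3.6 m.
σ'_h: at surface K_a·q = 16.89; at WT K_a(q+γd_w) = 25.45; at base K_a(q+γd_w+γ'h₂) = 35.54 kPa.
P₁ = ½(16.89+25.45)×1.8 = 38.10; P₂ = ½(25.45+35.54)×3.6 = 109.8; P_w = ½γ_w h₂² = 63.57.
Total = 38.10+109.8+63.57 = 211.4 kN/m.

211 kN/m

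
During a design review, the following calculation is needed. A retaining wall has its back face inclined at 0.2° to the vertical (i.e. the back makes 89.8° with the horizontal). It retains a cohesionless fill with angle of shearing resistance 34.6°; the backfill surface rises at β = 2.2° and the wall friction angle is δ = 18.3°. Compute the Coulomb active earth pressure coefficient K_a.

K_a = sin²(α+φ) / [sin²α · sin(α−δ) · (1 + √{sin(φ+δ)sin(φ−β) / (sin(α−δ)sin(α+β))})²].
With α = 89.8°, φ = 34.6°, δ = 18.3°, β = 2.2°: K_a = 0.2570.

0.257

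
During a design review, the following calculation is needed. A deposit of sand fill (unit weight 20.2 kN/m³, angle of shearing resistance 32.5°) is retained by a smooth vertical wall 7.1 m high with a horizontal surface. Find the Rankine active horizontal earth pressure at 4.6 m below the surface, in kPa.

28.0 kPa

K_a = (1 − sin φ)/(1 + sin φ) = 0.3010.
σ_h = K_a γ z = 0.3010 × 20.2 × 4.6 = 27.97 kPa.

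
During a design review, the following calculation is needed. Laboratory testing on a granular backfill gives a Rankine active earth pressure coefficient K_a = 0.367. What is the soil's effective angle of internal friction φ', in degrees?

K_a = tan²(45° − φ/2) ⇒ 45° − φ/2 = arctan(√0.367) = 31.21°.
φ = 2(45° − 31.21°) = 27.58°.

27.6°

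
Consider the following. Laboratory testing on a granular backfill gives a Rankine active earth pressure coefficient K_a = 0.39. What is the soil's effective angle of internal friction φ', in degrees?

K_a = tan²(45° − φ/2) ⇒ 45° − φ/2 = arctan(√0.39) = 31.98°.
φ = 2(45° − 31.98°) = 26.03°.

26.0°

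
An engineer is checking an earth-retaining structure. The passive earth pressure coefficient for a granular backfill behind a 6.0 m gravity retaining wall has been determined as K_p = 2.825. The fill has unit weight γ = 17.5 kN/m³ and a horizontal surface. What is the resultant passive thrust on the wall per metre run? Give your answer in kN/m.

890 kN/m

P = ½ K_p γ H² = 0.5 × 2.825 × 17.5 × 6.0² = 889.9 kN/m.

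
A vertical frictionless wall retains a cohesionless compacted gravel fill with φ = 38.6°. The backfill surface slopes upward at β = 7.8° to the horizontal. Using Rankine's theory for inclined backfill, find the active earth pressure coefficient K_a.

K_a = cos β · (cos β − √(cos²β − cos²φ)) / (cos β + √(cos²β − cos²φ)).
cos β = 0.9907, cos φ = 0.7815, √(cos²β − cos²φ) = 0.6089.
K_a = 0.9907 × (0.9907 − 0.6089)/(0.9907 + 0.6089) = 0.2365.

0.236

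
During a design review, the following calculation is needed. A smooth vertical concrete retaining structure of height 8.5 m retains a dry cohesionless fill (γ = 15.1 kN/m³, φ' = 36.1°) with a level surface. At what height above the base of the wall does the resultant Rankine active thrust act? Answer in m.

2.83 m

K_a = 0.2585.
The pressure distribution is triangular, so the resultant acts at H/3 above the base = 8.5/3 = 2.833 m.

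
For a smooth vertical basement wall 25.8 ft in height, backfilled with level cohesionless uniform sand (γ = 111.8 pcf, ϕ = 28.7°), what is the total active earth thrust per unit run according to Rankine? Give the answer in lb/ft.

13100 lb/ft

K_a = tan²(45° − φ/2) = 0.3511.
P_a = ½ K_a γ H² = 0.5 × 0.3511 × 111.8 × 25.8² = 13070 lb/ft.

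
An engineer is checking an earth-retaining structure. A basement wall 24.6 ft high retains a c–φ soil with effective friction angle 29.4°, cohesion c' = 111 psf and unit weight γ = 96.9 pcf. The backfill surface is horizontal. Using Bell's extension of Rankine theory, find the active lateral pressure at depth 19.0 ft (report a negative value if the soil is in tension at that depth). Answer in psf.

K_a = (1 − sin φ)/(1 + sin φ) = 0.3415.
σ_a = K_a γ z − 2c√K_a = 0.3415×96.9×19.0 − 2×111×0.5844 = 499.0 psf.

499 psf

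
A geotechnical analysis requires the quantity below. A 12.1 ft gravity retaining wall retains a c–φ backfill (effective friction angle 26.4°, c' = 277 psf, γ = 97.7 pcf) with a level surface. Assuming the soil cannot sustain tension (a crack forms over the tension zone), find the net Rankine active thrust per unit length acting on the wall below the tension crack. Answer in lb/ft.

K_a = 0.3844; √K_a = 0.6200.
Tension-crack depth z_c = 2c/(γ√K_a) = 2×277/(97.7×0.6200) = 9.145 ft.
σ_a at base = K_a γ H − 2c√K_a = 0.3844×97.7×12.1 − 2×277×0.6200 = 111.0 psf.
P_a = ½ × 111.0 × (H − z_c) = 0.5×111.0×2.955 = 163.9 lb/ft.

164 lb/ft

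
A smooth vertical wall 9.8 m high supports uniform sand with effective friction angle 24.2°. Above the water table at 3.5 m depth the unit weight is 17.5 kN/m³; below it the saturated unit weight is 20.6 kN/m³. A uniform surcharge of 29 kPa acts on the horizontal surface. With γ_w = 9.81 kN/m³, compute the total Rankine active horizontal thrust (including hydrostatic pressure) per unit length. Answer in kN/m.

K_a = tan²(45° − φ/2) = 0.4185.
γ' = 20.6 − 9.81 = 10.79 kN/m³. h₂ = H − d_w = 6.3 m.
σ'_h: at surface K_a·q = 12.14; at WT K_a(q+γd_w) = 37.77; at base K_a(q+γd_w+γ'h₂) = 66.22 kPa.
P₁ = ½(12.14+37.77)×3.5 = 87.34; P₂ = ½(37.77+66.22)×6.3 = 327.6; P_w = ½γ_w h₂² = 194.7.
Total = 87.34+327.6+194.7 = 609.6 kN/m.

610 kN/m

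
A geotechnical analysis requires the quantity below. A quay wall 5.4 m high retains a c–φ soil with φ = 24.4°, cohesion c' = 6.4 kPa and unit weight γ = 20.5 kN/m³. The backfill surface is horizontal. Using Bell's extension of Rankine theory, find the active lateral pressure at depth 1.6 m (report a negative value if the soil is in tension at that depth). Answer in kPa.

5.37 kPa

K_a = (1 − sin φ)/(1 + sin φ) = 0.4153.
σ_a = K_a γ z − 2c√K_a = 0.4153×20.5×1.6 − 2×6.4×0.6445 = 5.374 kPa.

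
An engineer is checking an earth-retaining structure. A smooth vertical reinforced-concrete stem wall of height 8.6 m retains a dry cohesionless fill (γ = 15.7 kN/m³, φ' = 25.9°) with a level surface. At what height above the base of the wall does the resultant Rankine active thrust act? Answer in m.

K_a = 0.3920.
The pressure distribution is triangular, so the resultant acts at H/3 above the base = 8.6/3 = 2.867 m.

2.87 m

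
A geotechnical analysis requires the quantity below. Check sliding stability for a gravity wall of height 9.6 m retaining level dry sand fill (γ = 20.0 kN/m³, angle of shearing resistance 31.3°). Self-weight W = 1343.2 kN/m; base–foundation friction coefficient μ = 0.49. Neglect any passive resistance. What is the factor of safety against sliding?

2.26

K_a = tan²(45° − 31.3°/2) = 0.3162.
P_a = ½K_aγH² = 0.5×0.3162×20.0×9.6² = 291.4 kN/m, acting at H/3 = 3.200 m above the base.
FS_sliding = μW / P_a = 0.49×1343.2 / 291.4 = 2.259.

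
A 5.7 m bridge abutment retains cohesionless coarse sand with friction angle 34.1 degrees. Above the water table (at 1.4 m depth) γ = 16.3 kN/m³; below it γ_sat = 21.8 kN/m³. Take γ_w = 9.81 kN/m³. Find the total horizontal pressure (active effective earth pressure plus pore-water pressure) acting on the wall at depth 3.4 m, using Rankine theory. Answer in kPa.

K_a = (1 − sin φ)/(1 + sin φ) = 0.2815.
γ' = 21.8 − 9.81 = 11.99 kN/m³.
Effective vertical stress at 3.4 m: σ'_v = 16.3×1.4 + 11.99×2.00 = 46.80 kPa.
σ'_h = K_a σ'_v = 0.2815 × 46.80 = 13.18 kPa; u = γ_w × 2.00 = 19.62 kPa.
Total σ_h = 13.18 + 19.62 = 32.80 kPa.

32.8 kPa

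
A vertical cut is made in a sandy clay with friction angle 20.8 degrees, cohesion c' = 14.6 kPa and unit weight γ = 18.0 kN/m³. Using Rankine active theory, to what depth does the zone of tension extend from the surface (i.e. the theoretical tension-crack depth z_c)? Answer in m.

K_a = tan²(45° − 20.8°/2) = 0.4759; √K_a = 0.6899.
The active pressure is zero where K_a γ z = 2c√K_a, so z_c = 2c/(γ√K_a) = 2×14.6/(18.0×0.6899) = 2.352 m.

2.35 m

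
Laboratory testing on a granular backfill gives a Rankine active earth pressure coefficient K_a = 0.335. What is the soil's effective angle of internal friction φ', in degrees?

29.9°

K_a = tan²(45° − φ/2) ⇒ 45° − φ/2 = arctan(√0.335) = 30.06°.
φ = 2(45° − 30.06°) = 29.88°.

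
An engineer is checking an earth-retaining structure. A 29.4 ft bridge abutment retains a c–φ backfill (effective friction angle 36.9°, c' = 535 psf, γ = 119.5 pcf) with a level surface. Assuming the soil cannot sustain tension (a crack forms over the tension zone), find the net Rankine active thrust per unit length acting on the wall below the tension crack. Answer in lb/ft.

1970 lb/ft

K_a = 0.2497; √K_a = 0.4997.
Tension-crack depth z_c = 2c/(γ√K_a) = 2×535/(119.5×0.4997) = 17.92 ft.
σ_a at base = K_a γ H − 2c√K_a = 0.2497×119.5×29.4 − 2×535×0.4997 = 342.5 psf.
P_a = ½ × 342.5 × (H − z_c) = 0.5×342.5×11.48 = 1966 lb/ft.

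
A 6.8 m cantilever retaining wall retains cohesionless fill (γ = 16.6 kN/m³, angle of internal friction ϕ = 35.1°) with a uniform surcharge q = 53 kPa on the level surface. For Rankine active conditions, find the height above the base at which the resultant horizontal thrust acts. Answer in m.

2.82 m

K_a = 0.2698.
Triangular part P₁ = ½K_aγH² = 103.6 at H/3 = 2.267 m; rectangular part P₂ = K_a q H = 97.25 at H/2 = 3.400 m.
ȳ = (P₁·2.267 + P₂·3.400)/(P₁+P₂) = 2.816 m.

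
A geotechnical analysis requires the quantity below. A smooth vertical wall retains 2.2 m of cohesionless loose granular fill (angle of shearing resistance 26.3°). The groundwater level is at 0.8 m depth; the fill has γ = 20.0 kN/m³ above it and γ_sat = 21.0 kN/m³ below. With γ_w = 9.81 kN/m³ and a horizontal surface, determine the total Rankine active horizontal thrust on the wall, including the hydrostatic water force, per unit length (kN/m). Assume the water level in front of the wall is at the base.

K_a = tan²(45° − φ/2) = 0.3859.
γ' = 21.0 − 9.81 = 11.19 kN/m³. Depth below WT = 1.4 m.
σ'_h at WT = K_a γ d_w = 6.175 kPa; at base = 6.175 + K_a γ' × 1.4 = 12.22 kPa.
P₁ (0–0.8 m) = ½×6.175×0.8 = 2.470. P₂ (0.8–2.2 m) = ½(6.175+12.22)×1.4 = 12.88.
P_w = ½ γ_w h₂² = 0.5×9.81×1.4² = 9.614. Total = 2.470+12.88+9.614 = 24.96 kN/m.

25.0 kN/m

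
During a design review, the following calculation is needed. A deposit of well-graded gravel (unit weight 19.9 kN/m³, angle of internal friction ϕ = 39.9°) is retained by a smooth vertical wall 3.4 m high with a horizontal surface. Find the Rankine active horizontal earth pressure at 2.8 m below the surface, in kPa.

12.2 kPa

K_a = (1 − sin φ)/(1 + sin φ) = 0.2184.
σ_h = K_a γ z = 0.2184 × 19.9 × 2.8 = 12.17 kPa.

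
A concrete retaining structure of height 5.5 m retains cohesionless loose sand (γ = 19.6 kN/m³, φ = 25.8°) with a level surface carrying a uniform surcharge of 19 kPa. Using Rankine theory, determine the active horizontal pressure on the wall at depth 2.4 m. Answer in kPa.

K_a = (1 − sin φ)/(1 + sin φ) = 0.3935.
σ_v = γz + q = 19.6 × 2.4 + 19 = 66.04 kPa.
σ_h = K_a σ_v = 0.3935 × 66.04 = 25.99 kPa.

26.0 kPa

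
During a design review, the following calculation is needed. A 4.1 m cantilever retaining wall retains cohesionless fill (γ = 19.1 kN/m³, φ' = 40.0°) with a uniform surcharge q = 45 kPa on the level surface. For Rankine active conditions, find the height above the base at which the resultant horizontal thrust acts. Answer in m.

1.73 m

K_a = 0.2174.
Triangular part P₁ = ½K_aγH² = 34.91 at H/3 = 1.367 m; rectangular part P₂ = K_a q H = 40.12 at H/2 = 2.050 m.
ȳ = (P₁·1.367 + P₂·2.050)/(P₁+P₂) = 1.732 m.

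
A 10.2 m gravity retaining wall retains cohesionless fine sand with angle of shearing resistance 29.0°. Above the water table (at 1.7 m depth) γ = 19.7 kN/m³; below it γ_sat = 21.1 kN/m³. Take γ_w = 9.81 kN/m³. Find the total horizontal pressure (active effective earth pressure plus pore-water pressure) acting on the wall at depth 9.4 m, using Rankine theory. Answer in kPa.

117 kPa

K_a = (1 − sin φ)/(1 + sin φ) = 0.3470.
γ' = 21.1 − 9.81 = 11.29 kN/m³.
Effective vertical stress at 9.4 m: σ'_v = 19.7×1.7 + 11.29×7.70 = 120.4 kPa.
σ'_h = K_a σ'_v = 0.3470 × 120.4 = 41.78 kPa; u = γ_w × 7.70 = 75.54 kPa.
Total σ_h = 41.78 + 75.54 = 117.3 kPa.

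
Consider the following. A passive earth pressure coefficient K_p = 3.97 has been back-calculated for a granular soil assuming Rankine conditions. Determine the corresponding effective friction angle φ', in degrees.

36.7°

K_p = (1+sin φ)/(1−sin φ) ⇒ sin φ = (K_p − 1)/(K_p + 1) = 0.5976.
φ = arcsin(0.5976) = 36.70°.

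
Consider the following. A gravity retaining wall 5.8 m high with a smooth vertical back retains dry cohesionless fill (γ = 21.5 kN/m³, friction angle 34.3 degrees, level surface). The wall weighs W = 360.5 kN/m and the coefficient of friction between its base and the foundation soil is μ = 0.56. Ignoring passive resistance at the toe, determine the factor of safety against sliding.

2.00

K_a = tan²(45° − 34.3°/2) = 0.2792.
P_a = ½K_aγH² = 0.5×0.2792×21.5×5.8² = 101.0 kN/m, acting at H/3 = 1.933 m above the base.
FS_sliding = μW / P_a = 0.56×360.5 / 101.0 = 2.000.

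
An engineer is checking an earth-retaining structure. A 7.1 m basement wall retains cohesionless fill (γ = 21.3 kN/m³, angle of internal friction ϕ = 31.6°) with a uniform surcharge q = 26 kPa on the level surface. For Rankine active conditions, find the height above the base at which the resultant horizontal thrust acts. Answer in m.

K_a = 0.3123.
Triangular part P₁ = ½K_aγH² = 167.7 at H/3 = 2.367 m; rectangular part P₂ = K_a q H = 57.66 at H/2 = 3.550 m.
ȳ = (P₁·2.367 + P₂·3.550)/(P₁+P₂) = 2.669 m.

2.67 m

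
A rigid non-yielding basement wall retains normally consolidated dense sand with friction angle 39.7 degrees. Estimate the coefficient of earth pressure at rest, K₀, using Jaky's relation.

K₀ = 1 − sin φ' = 1 − sin 39.7° = 0.3612.

0.361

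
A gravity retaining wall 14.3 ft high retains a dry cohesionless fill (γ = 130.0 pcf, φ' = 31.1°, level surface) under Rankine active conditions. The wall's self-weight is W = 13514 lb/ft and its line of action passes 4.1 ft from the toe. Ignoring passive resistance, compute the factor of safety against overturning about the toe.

K_a = tan²(45° − 31.1°/2) = 0.3188.
P_a = ½K_aγH² = 0.5×0.3188×130.0×14.3² = 4237 lb/ft, acting at H/3 = 4.767 ft above the base.
Overturning moment M_o = P_a × H/3 = 4237 × 4.767 = 20200.
Resisting moment M_r = W × 4.1 = 13514 × 4.1 = 55410.
FS_overturning = M_r/M_o = 55410/20200 = 2.743.

2.74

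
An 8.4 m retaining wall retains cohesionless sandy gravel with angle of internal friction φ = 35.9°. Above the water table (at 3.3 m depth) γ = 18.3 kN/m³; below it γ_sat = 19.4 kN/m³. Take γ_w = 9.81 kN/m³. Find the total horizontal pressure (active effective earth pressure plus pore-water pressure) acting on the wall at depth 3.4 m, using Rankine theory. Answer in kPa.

K_a = (1 − sin φ)/(1 + sin φ) = 0.2607.
γ' = 19.4 − 9.81 = 9.590 kN/m³.
Effective vertical stress at 3.4 m: σ'_v = 18.3×3.3 + 9.590×0.100 = 61.35 kPa.
σ'_h = K_a σ'_v = 0.2607 × 61.35 = 16.00 kPa; u = γ_w × 0.100 = 0.9810 kPa.
Total σ_h = 16.00 + 0.9810 = 16.98 kPa.

17.0 kPa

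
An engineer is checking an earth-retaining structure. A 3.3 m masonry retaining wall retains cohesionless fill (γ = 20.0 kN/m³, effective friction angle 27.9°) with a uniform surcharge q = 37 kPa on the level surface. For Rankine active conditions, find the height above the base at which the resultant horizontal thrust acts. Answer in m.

K_a = 0.3625.
Triangular part P₁ = ½K_aγH² = 39.47 at H/3 = 1.100 m; rectangular part P₂ = K_a q H = 44.26 at H/2 = 1.650 m.
ȳ = (P₁·1.100 + P₂·1.650)/(P₁+P₂) = 1.391 m.

1.39 m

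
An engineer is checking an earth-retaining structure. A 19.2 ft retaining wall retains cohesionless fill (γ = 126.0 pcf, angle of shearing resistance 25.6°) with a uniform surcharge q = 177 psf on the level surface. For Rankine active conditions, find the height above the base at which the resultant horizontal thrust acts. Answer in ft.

K_a = 0.3966.
Triangular part P₁ = ½K_aγH² = 9210 at H/3 = 6.400 ft; rectangular part P₂ = K_a q H = 1348 at H/2 = 9.600 ft.
ȳ = (P₁·6.400 + P₂·9.600)/(P₁+P₂) = 6.808 ft.

6.81 ft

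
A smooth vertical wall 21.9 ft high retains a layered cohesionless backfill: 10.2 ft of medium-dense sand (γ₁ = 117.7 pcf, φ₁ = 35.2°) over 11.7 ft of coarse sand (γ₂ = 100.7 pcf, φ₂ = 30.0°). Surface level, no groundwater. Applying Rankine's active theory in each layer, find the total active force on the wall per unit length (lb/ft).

K_a1 = tan²(45°−35.2°/2) = 0.2687; K_a2 = tan²(45°−30.0°/2) = 0.3333.
Layer 1: σ at base = K_a1 γ₁ h₁ = 322.6 psf; P₁ = ½×322.6×10.2 = 1645.
Layer 2: σ_v at top = γ₁h₁ = 1201; σ_h top = K_a2×1201 = 400.2; σ_h base = K_a2×(1201+100.7×11.7) = 792.9.
P₂ = ½(400.2+792.9)×11.7 = 6980. Total P_a = 1645+6980 = 8625 lb/ft.

8620 lb/ft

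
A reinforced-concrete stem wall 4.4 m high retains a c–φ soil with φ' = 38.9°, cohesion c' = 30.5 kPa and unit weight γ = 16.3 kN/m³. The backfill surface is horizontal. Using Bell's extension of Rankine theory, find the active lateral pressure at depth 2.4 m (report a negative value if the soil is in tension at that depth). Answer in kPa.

-20.2 kPa

K_a = (1 − sin φ)/(1 + sin φ) = 0.2285.
σ_a = K_a γ z − 2c√K_a = 0.2285×16.3×2.4 − 2×30.5×0.4780 = -20.22 kPa.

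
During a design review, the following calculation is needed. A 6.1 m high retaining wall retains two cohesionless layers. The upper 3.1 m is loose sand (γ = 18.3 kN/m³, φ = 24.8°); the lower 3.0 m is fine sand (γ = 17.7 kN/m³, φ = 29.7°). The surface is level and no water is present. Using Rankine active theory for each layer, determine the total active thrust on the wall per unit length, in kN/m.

K_a1 = tan²(45°−24.8°/2) = 0.4090; K_a2 = tan²(45°−29.7°/2) = 0.3374.
Layer 1: σ at base = K_a1 γ₁ h₁ = 23.20 kPa; P₁ = ½×23.20×3.1 = 35.96.
Layer 2: σ_v at top = γ₁h₁ = 56.73; σ_h top = K_a2×56.73 = 19.14; σ_h base = K_a2×(56.73+17.7×3.0) = 37.05.
P₂ = ½(19.14+37.05)×3.0 = 84.29. Total P_a = 35.96+84.29 = 120.3 kN/m.

120 kN/m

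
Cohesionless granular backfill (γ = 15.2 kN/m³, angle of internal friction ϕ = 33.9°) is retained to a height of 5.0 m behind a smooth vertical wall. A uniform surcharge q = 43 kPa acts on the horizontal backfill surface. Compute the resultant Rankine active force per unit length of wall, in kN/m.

K_a = tan²(45° − φ/2) = 0.2839.
Soil triangle: ½ K_a γ H² = 0.5×0.2839×15.2×5.0² = 53.94 kN/m.
Surcharge rectangle: K_a q H = 0.2839×43×5.0 = 61.04 kN/m.
Total = 53.94 + 61.04 = 115.0 kN/m.

115 kN/m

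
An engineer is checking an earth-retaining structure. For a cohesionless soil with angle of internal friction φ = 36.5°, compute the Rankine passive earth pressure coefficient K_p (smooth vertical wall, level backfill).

3.94

K_p = (1 + sin φ)/(1 − sin φ) = tan²(45° + 36.5°/2) = 3.936.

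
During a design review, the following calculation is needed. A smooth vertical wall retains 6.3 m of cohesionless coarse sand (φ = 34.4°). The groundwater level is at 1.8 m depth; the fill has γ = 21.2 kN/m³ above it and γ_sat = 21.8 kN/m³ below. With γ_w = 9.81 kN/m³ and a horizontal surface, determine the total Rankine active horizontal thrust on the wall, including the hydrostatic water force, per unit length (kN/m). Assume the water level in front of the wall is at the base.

K_a = tan²(45° − φ/2) = 0.2780.
γ' = 21.8 − 9.81 = 11.99 kN/m³. Depth below WT = 4.5 m.
σ'_h at WT = K_a γ d_w = 10.61 kPa; at base = 10.61 + K_a γ' × 4.5 = 25.61 kPa.
P₁ (0–1.8 m) = ½×10.61×1.8 = 9.547. P₂ (1.8–6.3 m) = ½(10.61+25.61)×4.5 = 81.48.
P_w = ½ γ_w h₂² = 0.5×9.81×4.5² = 99.33. Total = 9.547+81.48+99.33 = 190.4 kN/m.

190 kN/m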